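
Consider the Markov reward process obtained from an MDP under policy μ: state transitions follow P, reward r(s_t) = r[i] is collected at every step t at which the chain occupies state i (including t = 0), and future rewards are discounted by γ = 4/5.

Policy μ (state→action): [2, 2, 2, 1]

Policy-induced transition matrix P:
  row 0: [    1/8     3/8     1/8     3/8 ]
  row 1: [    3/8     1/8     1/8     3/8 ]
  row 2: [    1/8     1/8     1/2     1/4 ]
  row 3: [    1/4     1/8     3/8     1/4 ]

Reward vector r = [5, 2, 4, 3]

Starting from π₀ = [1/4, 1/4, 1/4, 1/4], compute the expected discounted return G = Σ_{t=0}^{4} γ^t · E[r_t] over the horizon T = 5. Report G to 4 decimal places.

G = 11.8728

t=0: π = [0.2500, 0.2500, 0.2500, 0.2500], E[r] = 3.5000, γ^t·E[r] = 3.500000, running G = 3.500000
t=1: π = [0.2188, 0.1875, 0.2813, 0.3125], E[r] = 3.5313, γ^t·E[r] = 2.825000, running G = 6.325000
t=2: π = [0.2109, 0.1797, 0.3086, 0.3008], E[r] = 3.5508, γ^t·E[r] = 2.272500, running G = 8.597500
t=3: π = [0.2075, 0.1777, 0.3159, 0.2988], E[r] = 3.5532, γ^t·E[r] = 1.819250, running G = 10.416750
t=4: π = [0.2068, 0.1769, 0.3182, 0.2982], E[r] = 3.5549, γ^t·E[r] = 1.456075, running G = 11.872825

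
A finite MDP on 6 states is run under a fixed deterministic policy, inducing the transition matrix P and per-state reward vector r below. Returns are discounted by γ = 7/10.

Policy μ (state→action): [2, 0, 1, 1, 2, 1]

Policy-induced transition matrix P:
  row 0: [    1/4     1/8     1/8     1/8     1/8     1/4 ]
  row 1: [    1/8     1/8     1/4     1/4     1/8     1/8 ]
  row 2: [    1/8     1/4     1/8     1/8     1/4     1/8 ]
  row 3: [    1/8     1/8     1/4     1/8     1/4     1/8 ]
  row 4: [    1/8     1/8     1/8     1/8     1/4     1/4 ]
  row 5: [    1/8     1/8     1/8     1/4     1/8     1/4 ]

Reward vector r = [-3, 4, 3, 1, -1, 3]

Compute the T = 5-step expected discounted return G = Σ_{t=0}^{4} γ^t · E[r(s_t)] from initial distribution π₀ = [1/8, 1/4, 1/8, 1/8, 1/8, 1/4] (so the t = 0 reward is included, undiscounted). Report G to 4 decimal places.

t=0: π = [0.1250, 0.2500, 0.1250, 0.1250, 0.1250, 0.2500], E[r] = 1.7500, γ^t·E[r] = 1.750000, running G = 1.750000
t=1: π = [0.1406, 0.1406, 0.1719, 0.1875, 0.1719, 0.1875], E[r] = 1.2344, γ^t·E[r] = 0.864063, running G = 2.614063
t=2: π = [0.1426, 0.1465, 0.1660, 0.1660, 0.1914, 0.1875], E[r] = 1.1934, γ^t·E[r] = 0.584746, running G = 3.198809
t=3: π = [0.1428, 0.1458, 0.1641, 0.1667, 0.1904, 0.1902], E[r] = 1.1936, γ^t·E[r] = 0.409406, running G = 3.608215
t=4: π = [0.1429, 0.1455, 0.1641, 0.1670, 0.1902, 0.1904], E[r] = 1.1938, γ^t·E[r] = 0.286628, running G = 3.894843

G = 3.8948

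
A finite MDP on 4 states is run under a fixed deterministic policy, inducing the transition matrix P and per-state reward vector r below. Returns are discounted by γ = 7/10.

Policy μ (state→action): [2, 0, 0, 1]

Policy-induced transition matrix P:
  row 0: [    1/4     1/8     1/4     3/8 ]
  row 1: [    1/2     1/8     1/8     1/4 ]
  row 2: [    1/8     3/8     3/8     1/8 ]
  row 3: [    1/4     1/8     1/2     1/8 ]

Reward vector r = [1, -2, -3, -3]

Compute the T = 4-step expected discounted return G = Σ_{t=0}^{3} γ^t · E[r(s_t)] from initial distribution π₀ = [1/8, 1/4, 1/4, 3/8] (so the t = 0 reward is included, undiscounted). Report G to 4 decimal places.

t=0: π = [0.1250, 0.2500, 0.2500, 0.3750], E[r] = -2.2500, γ^t·E[r] = -2.250000, running G = -2.250000
t=1: π = [0.2813, 0.1875, 0.3438, 0.1875], E[r] = -1.6875, γ^t·E[r] = -1.181250, running G = -3.431250
t=2: π = [0.2539, 0.2109, 0.3164, 0.2188], E[r] = -1.7734, γ^t·E[r] = -0.868984, running G = -4.300234
t=3: π = [0.2632, 0.2041, 0.3179, 0.2148], E[r] = -1.7432, γ^t·E[r] = -0.597905, running G = -4.898140

G = -4.8981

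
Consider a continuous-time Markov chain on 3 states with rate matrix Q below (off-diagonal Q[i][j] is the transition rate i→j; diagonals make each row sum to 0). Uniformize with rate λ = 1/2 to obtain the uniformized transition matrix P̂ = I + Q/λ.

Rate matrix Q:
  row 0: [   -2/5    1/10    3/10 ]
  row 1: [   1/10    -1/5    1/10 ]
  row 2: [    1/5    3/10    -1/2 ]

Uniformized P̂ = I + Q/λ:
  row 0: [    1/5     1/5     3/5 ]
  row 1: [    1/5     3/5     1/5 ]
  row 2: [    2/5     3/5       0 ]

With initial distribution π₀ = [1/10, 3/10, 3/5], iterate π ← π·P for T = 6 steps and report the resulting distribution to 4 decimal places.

π = [0.2493, 0.4993, 0.2514]

t=0: π = [0.1000, 0.3000, 0.6000]
t=1: π = [0.3200, 0.5600, 0.1200]
t=2: π = [0.2240, 0.4720, 0.3040]
t=3: π = [0.2608, 0.5104, 0.2288]
t=4: π = [0.2458, 0.4957, 0.2586]
t=5: π = [0.2517, 0.5017, 0.2466]
t=6: π = [0.2493, 0.4993, 0.2514]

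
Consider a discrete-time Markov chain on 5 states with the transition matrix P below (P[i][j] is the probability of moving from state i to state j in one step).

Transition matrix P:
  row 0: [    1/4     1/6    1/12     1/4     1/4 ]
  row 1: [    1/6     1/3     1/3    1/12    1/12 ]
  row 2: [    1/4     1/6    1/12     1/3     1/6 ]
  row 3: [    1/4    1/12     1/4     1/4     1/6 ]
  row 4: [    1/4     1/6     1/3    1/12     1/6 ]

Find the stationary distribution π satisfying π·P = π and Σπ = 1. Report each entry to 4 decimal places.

Balance equations π_j = Σ_i π_i·P[i][j]:
  π_0 = 1/4·π_0 + 1/6·π_1 + 1/4·π_2 + 1/4·π_3 + 1/4·π_4
  π_1 = 1/6·π_0 + 1/3·π_1 + 1/6·π_2 + 1/12·π_3 + 1/6·π_4
  π_2 = 1/12·π_0 + 1/3·π_1 + 1/12·π_2 + 1/4·π_3 + 1/3·π_4
  π_3 = 1/4·π_0 + 1/12·π_1 + 1/3·π_2 + 1/4·π_3 + 1/12·π_4
  normalize: π_0 + π_1 + π_2 + π_3 + π_4 = 1
Solving the linear system gives exactly π = [1437/6113, 1095/6113, 3773/18339, 1276/6113, 3142/18339].

π = [0.2351, 0.1791, 0.2057, 0.2087, 0.1713]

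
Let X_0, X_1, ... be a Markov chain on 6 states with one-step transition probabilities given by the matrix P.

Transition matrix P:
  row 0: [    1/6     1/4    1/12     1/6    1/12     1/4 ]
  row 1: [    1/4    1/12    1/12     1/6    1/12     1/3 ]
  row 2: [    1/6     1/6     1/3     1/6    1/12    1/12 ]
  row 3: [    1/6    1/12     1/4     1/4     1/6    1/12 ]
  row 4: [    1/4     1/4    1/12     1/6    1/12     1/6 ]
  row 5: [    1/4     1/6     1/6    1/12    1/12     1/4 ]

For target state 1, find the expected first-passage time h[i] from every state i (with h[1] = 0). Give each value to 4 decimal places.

First-step conditioning: h[1] = 0; for i ≠ 1, h[i] = 1 + Σ_k P[i][k]·h[k].
  h[0] = 1 + 1/6·h[0] + 1/12·h[2] + 1/6·h[3] + 1/12·h[4] + 1/4·h[5]
  h[2] = 1 + 1/6·h[0] + 1/3·h[2] + 1/6·h[3] + 1/12·h[4] + 1/12·h[5]
  h[3] = 1 + 1/6·h[0] + 1/4·h[2] + 1/4·h[3] + 1/6·h[4] + 1/12·h[5]
  h[4] = 1 + 1/4·h[0] + 1/12·h[2] + 1/6·h[3] + 1/12·h[4] + 1/6·h[5]
  h[5] = 1 + 1/4·h[0] + 1/6·h[2] + 1/12·h[3] + 1/12·h[4] + 1/4·h[5]
Solving the 5×5 linear system over states ≠ 1 gives exactly h = [14247/2749, 0, 15590/2749, 16877/2749, 14157/2749, 15327/2749] (h[1] = 0 is the target).

h = [5.1826, 0.0000, 5.6712, 6.1393, 5.1499, 5.5755]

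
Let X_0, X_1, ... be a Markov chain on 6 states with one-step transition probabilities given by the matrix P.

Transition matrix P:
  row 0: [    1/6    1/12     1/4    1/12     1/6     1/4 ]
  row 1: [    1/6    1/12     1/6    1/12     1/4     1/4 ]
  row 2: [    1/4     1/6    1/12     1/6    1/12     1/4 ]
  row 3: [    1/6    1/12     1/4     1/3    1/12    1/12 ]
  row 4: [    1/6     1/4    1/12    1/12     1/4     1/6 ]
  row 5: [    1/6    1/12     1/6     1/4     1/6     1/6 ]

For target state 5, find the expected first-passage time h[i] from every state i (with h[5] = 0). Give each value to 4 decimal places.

h = [4.6646, 4.6962, 4.7074, 5.6543, 5.0866, 0.0000]

First-step conditioning: h[5] = 0; for i ≠ 5, h[i] = 1 + Σ_k P[i][k]·h[k].
  h[0] = 1 + 1/6·h[0] + 1/12·h[1] + 1/4·h[2] + 1/12·h[3] + 1/6·h[4]
  h[1] = 1 + 1/6·h[0] + 1/12·h[1] + 1/6·h[2] + 1/12·h[3] + 1/4·h[4]
  h[2] = 1 + 1/4·h[0] + 1/6·h[1] + 1/12·h[2] + 1/6·h[3] + 1/12·h[4]
  h[3] = 1 + 1/6·h[0] + 1/12·h[1] + 1/4·h[2] + 1/3·h[3] + 1/12·h[4]
  h[4] = 1 + 1/6·h[0] + 1/4·h[1] + 1/12·h[2] + 1/12·h[3] + 1/4·h[4]
Solving the 5×5 linear system over states ≠ 5 gives exactly h = [194844/41771, 196164/41771, 196632/41771, 236184/41771, 212472/41771, 0] (h[5] = 0 is the target).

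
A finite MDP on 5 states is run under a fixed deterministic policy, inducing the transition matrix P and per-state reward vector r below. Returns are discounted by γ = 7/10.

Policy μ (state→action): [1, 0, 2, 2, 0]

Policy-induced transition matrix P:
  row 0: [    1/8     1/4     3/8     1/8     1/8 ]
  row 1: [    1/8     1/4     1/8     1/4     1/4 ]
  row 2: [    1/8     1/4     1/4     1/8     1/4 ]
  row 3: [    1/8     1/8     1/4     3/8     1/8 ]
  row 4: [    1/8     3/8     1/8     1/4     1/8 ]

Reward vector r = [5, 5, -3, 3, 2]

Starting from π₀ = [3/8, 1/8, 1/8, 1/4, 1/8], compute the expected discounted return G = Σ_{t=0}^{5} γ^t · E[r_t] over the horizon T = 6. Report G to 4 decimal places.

t=0: π = [0.3750, 0.1250, 0.1250, 0.2500, 0.1250], E[r] = 3.1250, γ^t·E[r] = 3.125000, running G = 3.125000
t=1: π = [0.1250, 0.2344, 0.2656, 0.2188, 0.1563], E[r] = 1.9688, γ^t·E[r] = 1.378125, running G = 4.503125
t=2: π = [0.1250, 0.2422, 0.2168, 0.2285, 0.1875], E[r] = 2.2461, γ^t·E[r] = 1.100586, running G = 5.603711
t=3: π = [0.1250, 0.2449, 0.2119, 0.2358, 0.1824], E[r] = 2.2859, γ^t·E[r] = 0.784060, running G = 6.387771
t=4: π = [0.1250, 0.2433, 0.2122, 0.2374, 0.1821], E[r] = 2.2812, γ^t·E[r] = 0.547721, running G = 6.935492
t=5: π = [0.1250, 0.2431, 0.2124, 0.2375, 0.1819], E[r] = 2.2796, γ^t·E[r] = 0.383124, running G = 7.318616

G = 7.3186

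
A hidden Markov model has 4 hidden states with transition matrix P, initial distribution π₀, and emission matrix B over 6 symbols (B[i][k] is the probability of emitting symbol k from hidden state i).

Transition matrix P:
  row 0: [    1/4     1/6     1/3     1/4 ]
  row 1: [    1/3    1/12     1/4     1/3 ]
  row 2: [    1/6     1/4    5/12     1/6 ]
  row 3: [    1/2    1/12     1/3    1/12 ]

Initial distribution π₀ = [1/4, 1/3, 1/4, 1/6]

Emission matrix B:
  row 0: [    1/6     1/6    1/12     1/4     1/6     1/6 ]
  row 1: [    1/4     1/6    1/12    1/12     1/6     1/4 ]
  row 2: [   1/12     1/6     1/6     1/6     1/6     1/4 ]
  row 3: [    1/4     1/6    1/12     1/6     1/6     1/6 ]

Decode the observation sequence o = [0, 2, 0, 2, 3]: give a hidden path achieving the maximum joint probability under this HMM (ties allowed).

path = [1, 2, 1, 3, 0]

t=0: δ = [4.167e-02, 8.333e-02, 2.083e-02, 4.167e-02]  (obs o_0=0)
t=1: δ = [2.315e-03, 5.787e-04, 3.472e-03, 2.315e-03]  ψ = [1, 0, 1, 1]  (obs o_1=2)
t=2: δ = [1.929e-04, 2.170e-04, 1.206e-04, 1.447e-04]  ψ = [3, 2, 2, 0]  (obs o_2=0)
t=3: δ = [6.028e-06, 2.679e-06, 1.072e-05, 6.028e-06]  ψ = [1, 0, 0, 1]  (obs o_3=2)
t=4: δ = [7.535e-07, 2.233e-07, 7.442e-07, 2.977e-07]  ψ = [3, 2, 2, 2]  (obs o_4=3)
backtrack: best end state = 0; path = [1, 2, 1, 3, 0]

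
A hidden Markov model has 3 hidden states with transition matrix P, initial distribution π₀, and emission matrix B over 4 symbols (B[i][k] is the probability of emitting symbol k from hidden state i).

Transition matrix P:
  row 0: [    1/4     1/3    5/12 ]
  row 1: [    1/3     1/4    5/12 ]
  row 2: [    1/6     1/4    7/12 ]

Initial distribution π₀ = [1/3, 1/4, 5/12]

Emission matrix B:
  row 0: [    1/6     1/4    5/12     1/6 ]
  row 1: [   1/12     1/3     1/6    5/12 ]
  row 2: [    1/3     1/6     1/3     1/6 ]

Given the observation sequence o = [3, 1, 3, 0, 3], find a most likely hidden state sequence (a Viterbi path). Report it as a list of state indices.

t=0: δ = [5.556e-02, 1.042e-01, 6.944e-02]  (obs o_0=3)
t=1: δ = [8.681e-03, 8.681e-03, 7.234e-03]  ψ = [1, 1, 1]  (obs o_1=1)
t=2: δ = [4.823e-04, 1.206e-03, 7.033e-04]  ψ = [1, 0, 2]  (obs o_2=3)
t=3: δ = [6.698e-05, 2.512e-05, 1.674e-04]  ψ = [1, 1, 1]  (obs o_3=0)
t=4: δ = [4.651e-06, 1.744e-05, 1.628e-05]  ψ = [2, 2, 2]  (obs o_4=3)
backtrack: best end state = 1; path = [1, 0, 1, 2, 1]

path = [1, 0, 1, 2, 1]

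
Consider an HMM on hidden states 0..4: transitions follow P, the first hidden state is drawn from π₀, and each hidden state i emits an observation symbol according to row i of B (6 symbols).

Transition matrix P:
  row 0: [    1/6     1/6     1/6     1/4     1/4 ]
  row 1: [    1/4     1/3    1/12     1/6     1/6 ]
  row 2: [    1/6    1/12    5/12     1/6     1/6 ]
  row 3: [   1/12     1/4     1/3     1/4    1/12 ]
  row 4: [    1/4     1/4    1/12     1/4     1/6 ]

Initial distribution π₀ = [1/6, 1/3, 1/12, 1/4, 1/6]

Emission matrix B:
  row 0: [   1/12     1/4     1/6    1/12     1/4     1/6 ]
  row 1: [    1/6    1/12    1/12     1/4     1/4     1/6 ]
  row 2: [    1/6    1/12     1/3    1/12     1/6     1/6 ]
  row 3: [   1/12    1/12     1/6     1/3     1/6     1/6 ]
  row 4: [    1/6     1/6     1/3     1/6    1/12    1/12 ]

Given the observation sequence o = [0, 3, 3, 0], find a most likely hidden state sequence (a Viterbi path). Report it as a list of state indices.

path = [1, 1, 1, 1]

t=0: δ = [1.389e-02, 5.556e-02, 1.389e-02, 2.083e-02, 2.778e-02]  (obs o_0=0)
t=1: δ = [1.157e-03, 4.630e-03, 5.787e-04, 3.086e-03, 1.543e-03]  ψ = [1, 1, 3, 1, 1]  (obs o_1=3)
t=2: δ = [9.645e-05, 3.858e-04, 8.573e-05, 2.572e-04, 1.286e-04]  ψ = [1, 1, 3, 1, 1]  (obs o_2=3)
t=3: δ = [8.038e-06, 2.143e-05, 1.429e-05, 5.358e-06, 1.072e-05]  ψ = [1, 1, 3, 1, 1]  (obs o_3=0)
backtrack: best end state = 1; path = [1, 1, 1, 1]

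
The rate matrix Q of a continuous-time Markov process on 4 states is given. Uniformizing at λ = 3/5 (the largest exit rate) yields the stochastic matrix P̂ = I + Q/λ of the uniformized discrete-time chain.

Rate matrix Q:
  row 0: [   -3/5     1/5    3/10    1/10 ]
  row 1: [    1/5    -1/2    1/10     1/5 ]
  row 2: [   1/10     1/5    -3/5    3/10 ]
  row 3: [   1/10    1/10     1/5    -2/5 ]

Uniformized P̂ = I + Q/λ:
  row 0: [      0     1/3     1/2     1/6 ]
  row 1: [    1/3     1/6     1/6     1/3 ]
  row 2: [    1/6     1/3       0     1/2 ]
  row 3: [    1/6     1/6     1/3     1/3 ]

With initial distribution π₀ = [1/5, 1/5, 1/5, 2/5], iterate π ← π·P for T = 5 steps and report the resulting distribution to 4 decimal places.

t=0: π = [0.2000, 0.2000, 0.2000, 0.4000]
t=1: π = [0.1667, 0.2333, 0.2667, 0.3333]
t=2: π = [0.1778, 0.2389, 0.2333, 0.3500]
t=3: π = [0.1769, 0.2352, 0.2454, 0.3426]
t=4: π = [0.1764, 0.2370, 0.2418, 0.3448]
t=5: π = [0.1768, 0.2364, 0.2426, 0.3442]

π = [0.1768, 0.2364, 0.2426, 0.3442]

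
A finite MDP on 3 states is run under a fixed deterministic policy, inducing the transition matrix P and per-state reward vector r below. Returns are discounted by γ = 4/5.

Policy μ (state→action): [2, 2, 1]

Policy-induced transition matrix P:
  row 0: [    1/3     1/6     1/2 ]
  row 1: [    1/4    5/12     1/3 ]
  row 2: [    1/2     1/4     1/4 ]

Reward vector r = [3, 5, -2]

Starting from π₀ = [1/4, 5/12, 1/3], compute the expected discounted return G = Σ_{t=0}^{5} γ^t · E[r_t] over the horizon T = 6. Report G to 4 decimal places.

G = 6.8878

t=0: π = [0.2500, 0.4167, 0.3333], E[r] = 2.1667, γ^t·E[r] = 2.166667, running G = 2.166667
t=1: π = [0.3542, 0.2986, 0.3472], E[r] = 1.8611, γ^t·E[r] = 1.488889, running G = 3.655556
t=2: π = [0.3663, 0.2703, 0.3634], E[r] = 1.7234, γ^t·E[r] = 1.102963, running G = 4.758519
t=3: π = [0.3714, 0.2645, 0.3641], E[r] = 1.7085, γ^t·E[r] = 0.874765, running G = 5.633284
t=4: π = [0.3720, 0.2631, 0.3649], E[r] = 1.7018, γ^t·E[r] = 0.697070, running G = 6.330354
t=5: π = [0.3722, 0.2629, 0.3649], E[r] = 1.7011, γ^t·E[r] = 0.557419, running G = 6.887773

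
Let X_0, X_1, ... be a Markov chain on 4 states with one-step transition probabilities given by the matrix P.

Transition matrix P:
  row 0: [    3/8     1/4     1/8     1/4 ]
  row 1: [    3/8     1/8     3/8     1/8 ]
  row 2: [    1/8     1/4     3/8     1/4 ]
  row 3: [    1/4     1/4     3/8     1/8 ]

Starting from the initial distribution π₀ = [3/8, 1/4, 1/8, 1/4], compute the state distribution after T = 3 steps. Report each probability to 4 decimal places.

t=0: π = [0.3750, 0.2500, 0.1250, 0.2500]
t=1: π = [0.3125, 0.2188, 0.2813, 0.1875]
t=2: π = [0.2813, 0.2227, 0.2969, 0.1992]
t=3: π = [0.2759, 0.2222, 0.3047, 0.1973]

π = [0.2759, 0.2222, 0.3047, 0.1973]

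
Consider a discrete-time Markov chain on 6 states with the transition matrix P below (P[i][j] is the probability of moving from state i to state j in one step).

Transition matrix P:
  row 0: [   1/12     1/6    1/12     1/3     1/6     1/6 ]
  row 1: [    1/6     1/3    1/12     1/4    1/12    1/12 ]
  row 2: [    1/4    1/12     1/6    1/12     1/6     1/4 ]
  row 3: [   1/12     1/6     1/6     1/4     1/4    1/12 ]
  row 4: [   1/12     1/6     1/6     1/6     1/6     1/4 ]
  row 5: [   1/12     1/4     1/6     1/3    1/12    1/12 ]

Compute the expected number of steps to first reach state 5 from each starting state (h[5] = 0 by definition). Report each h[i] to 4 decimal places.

h = [6.4026, 7.0705, 5.6551, 6.7869, 5.7428, 0.0000]

First-step conditioning: h[5] = 0; for i ≠ 5, h[i] = 1 + Σ_k P[i][k]·h[k].
  h[0] = 1 + 1/12·h[0] + 1/6·h[1] + 1/12·h[2] + 1/3·h[3] + 1/6·h[4]
  h[1] = 1 + 1/6·h[0] + 1/3·h[1] + 1/12·h[2] + 1/4·h[3] + 1/12·h[4]
  h[2] = 1 + 1/4·h[0] + 1/12·h[1] + 1/6·h[2] + 1/12·h[3] + 1/6·h[4]
  h[3] = 1 + 1/12·h[0] + 1/6·h[1] + 1/6·h[2] + 1/4·h[3] + 1/4·h[4]
  h[4] = 1 + 1/12·h[0] + 1/6·h[1] + 1/6·h[2] + 1/6·h[3] + 1/6·h[4]
Solving the 5×5 linear system over states ≠ 5 gives exactly h = [53238/8315, 58791/8315, 47022/8315, 56433/8315, 47751/8315, 0] (h[5] = 0 is the target).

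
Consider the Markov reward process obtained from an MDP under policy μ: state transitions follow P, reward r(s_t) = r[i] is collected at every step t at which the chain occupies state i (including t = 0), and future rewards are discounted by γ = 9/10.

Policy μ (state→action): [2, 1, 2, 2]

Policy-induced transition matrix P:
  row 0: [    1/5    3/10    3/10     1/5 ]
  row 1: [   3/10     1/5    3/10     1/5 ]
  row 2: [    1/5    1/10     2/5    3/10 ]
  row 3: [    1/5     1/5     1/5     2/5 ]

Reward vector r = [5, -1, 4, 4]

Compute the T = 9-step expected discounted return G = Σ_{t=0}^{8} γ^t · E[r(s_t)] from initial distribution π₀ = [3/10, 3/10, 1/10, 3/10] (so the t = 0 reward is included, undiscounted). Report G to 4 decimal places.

t=0: π = [0.3000, 0.3000, 0.1000, 0.3000], E[r] = 2.8000, γ^t·E[r] = 2.800000, running G = 2.800000
t=1: π = [0.2300, 0.2200, 0.2800, 0.2700], E[r] = 3.1300, γ^t·E[r] = 2.817000, running G = 5.617000
t=2: π = [0.2220, 0.1950, 0.3010, 0.2820], E[r] = 3.2470, γ^t·E[r] = 2.630070, running G = 8.247070
t=3: π = [0.2195, 0.1921, 0.3019, 0.2865], E[r] = 3.2590, γ^t·E[r] = 2.375811, running G = 10.622881
t=4: π = [0.2192, 0.1918, 0.3015, 0.2875], E[r] = 3.2604, γ^t·E[r] = 2.139155, running G = 12.762036
t=5: π = [0.2192, 0.1918, 0.3014, 0.2877], E[r] = 3.2603, γ^t·E[r] = 1.925199, running G = 14.687235
t=6: π = [0.2192, 0.1918, 0.3014, 0.2877], E[r] = 3.2603, γ^t·E[r] = 1.732652, running G = 16.419887
t=7: π = [0.2192, 0.1918, 0.3014, 0.2877], E[r] = 3.2603, γ^t·E[r] = 1.559380, running G = 17.979268
t=8: π = [0.2192, 0.1918, 0.3014, 0.2877], E[r] = 3.2603, γ^t·E[r] = 1.403441, running G = 19.382709

G = 19.3827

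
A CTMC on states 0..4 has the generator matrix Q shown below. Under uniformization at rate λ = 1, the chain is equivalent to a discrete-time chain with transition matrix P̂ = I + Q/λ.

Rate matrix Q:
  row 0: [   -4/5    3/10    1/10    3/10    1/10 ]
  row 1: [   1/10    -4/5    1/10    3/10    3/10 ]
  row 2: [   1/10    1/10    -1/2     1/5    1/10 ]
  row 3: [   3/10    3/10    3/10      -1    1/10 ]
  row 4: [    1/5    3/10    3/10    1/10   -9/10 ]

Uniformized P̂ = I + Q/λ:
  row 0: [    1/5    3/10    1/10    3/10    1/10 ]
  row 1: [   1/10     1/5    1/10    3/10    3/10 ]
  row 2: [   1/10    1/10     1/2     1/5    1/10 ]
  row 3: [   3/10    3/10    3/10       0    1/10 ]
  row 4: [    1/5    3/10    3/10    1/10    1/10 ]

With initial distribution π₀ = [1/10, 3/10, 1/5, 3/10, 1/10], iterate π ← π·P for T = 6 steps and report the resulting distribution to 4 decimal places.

π = [0.1688, 0.2223, 0.2771, 0.1872, 0.1445]

t=0: π = [0.1000, 0.3000, 0.2000, 0.3000, 0.1000]
t=1: π = [0.1800, 0.2300, 0.2600, 0.1700, 0.1600]
t=2: π = [0.1680, 0.2250, 0.2700, 0.1910, 0.1460]
t=3: π = [0.1696, 0.2235, 0.2754, 0.1865, 0.1450]
t=4: π = [0.1688, 0.2226, 0.2765, 0.1875, 0.1447]
t=5: π = [0.1688, 0.2225, 0.2770, 0.1872, 0.1445]
t=6: π = [0.1688, 0.2223, 0.2771, 0.1872, 0.1445]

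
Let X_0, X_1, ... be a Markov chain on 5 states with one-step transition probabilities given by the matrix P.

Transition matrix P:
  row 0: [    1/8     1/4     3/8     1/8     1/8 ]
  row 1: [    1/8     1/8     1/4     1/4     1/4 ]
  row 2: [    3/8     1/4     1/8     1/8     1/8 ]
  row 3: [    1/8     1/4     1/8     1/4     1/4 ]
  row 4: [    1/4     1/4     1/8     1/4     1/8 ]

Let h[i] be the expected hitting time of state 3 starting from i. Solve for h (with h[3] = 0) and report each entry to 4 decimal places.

First-step conditioning: h[3] = 0; for i ≠ 3, h[i] = 1 + Σ_k P[i][k]·h[k].
  h[0] = 1 + 1/8·h[0] + 1/4·h[1] + 3/8·h[2] + 1/8·h[4]
  h[1] = 1 + 1/8·h[0] + 1/8·h[1] + 1/4·h[2] + 1/4·h[4]
  h[2] = 1 + 3/8·h[0] + 1/4·h[1] + 1/8·h[2] + 1/8·h[4]
  h[4] = 1 + 1/4·h[0] + 1/4·h[1] + 1/8·h[2] + 1/8·h[4]
Solving the 4×4 linear system over states ≠ 3 gives exactly h = [64/11, 56/11, 64/11, 0, 56/11] (h[3] = 0 is the target).

h = [5.8182, 5.0909, 5.8182, 0.0000, 5.0909]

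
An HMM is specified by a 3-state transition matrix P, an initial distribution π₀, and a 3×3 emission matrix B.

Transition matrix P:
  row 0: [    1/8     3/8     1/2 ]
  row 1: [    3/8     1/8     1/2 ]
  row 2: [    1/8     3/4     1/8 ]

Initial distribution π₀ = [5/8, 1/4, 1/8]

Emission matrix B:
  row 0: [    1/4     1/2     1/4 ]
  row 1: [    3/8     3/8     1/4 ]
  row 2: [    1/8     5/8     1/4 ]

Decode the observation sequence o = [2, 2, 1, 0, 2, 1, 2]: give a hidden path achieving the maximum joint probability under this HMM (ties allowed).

t=0: δ = [1.562e-01, 6.250e-02, 3.125e-02]  (obs o_0=2)
t=1: δ = [5.859e-03, 1.465e-02, 1.953e-02]  ψ = [1, 0, 0]  (obs o_1=2)
t=2: δ = [2.747e-03, 5.493e-03, 4.578e-03]  ψ = [1, 2, 1]  (obs o_2=1)
t=3: δ = [5.150e-04, 1.287e-03, 3.433e-04]  ψ = [1, 2, 1]  (obs o_3=0)
t=4: δ = [1.207e-04, 6.437e-05, 1.609e-04]  ψ = [1, 2, 1]  (obs o_4=2)
t=5: δ = [1.207e-05, 4.526e-05, 3.772e-05]  ψ = [1, 2, 0]  (obs o_5=1)
t=6: δ = [4.243e-06, 7.072e-06, 5.658e-06]  ψ = [1, 2, 1]  (obs o_6=2)
backtrack: best end state = 1; path = [0, 1, 2, 1, 0, 2, 1]

path = [0, 1, 2, 1, 0, 2, 1]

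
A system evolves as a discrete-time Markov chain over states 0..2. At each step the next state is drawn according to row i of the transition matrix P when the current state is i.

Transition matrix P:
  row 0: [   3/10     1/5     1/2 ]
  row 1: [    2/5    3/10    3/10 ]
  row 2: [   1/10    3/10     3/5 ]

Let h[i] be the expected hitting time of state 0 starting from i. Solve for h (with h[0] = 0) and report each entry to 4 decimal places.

h = [0.0000, 3.6842, 5.2632]

First-step conditioning: h[0] = 0; for i ≠ 0, h[i] = 1 + Σ_k P[i][k]·h[k].
  h[1] = 1 + 3/10·h[1] + 3/10·h[2]
  h[2] = 1 + 3/10·h[1] + 3/5·h[2]
Solving the 2×2 linear system over states ≠ 0 gives exactly h = [0, 70/19, 100/19] (h[0] = 0 is the target).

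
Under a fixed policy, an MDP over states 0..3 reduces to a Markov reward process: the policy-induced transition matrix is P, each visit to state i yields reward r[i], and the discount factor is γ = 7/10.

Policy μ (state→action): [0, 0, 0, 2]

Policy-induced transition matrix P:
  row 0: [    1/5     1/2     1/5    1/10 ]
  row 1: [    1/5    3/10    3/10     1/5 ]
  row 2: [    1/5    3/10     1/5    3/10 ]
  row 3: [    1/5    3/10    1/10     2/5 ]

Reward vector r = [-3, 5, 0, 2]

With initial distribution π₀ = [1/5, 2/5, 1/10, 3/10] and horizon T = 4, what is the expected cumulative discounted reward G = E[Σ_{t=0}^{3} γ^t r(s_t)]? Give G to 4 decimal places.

t=0: π = [0.2000, 0.4000, 0.1000, 0.3000], E[r] = 2.0000, γ^t·E[r] = 2.000000, running G = 2.000000
t=1: π = [0.2000, 0.3400, 0.2100, 0.2500], E[r] = 1.6000, γ^t·E[r] = 1.120000, running G = 3.120000
t=2: π = [0.2000, 0.3400, 0.2090, 0.2510], E[r] = 1.6020, γ^t·E[r] = 0.784980, running G = 3.904980
t=3: π = [0.2000, 0.3400, 0.2089, 0.2511], E[r] = 1.6022, γ^t·E[r] = 0.549555, running G = 4.454535

G = 4.4545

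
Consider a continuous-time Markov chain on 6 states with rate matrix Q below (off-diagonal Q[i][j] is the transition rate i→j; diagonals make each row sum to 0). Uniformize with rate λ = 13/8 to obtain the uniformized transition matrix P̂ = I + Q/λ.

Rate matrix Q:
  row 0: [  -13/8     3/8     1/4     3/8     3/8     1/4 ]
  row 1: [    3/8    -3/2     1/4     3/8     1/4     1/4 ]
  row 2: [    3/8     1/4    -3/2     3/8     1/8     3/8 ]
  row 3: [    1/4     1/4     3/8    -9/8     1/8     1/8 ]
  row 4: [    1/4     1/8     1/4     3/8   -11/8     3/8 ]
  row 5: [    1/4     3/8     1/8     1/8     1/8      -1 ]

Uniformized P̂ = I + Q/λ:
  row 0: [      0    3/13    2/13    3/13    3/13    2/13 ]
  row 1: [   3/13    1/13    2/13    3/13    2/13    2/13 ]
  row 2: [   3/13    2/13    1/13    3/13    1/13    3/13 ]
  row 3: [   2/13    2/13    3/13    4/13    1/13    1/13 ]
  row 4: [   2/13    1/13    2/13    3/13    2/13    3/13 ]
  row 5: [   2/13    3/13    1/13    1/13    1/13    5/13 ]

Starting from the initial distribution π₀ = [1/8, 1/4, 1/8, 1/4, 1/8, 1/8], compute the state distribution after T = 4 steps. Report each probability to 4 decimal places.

t=0: π = [0.1250, 0.2500, 0.1250, 0.2500, 0.1250, 0.1250]
t=1: π = [0.1635, 0.1442, 0.1538, 0.2308, 0.1250, 0.1827]
t=2: π = [0.1516, 0.1598, 0.1457, 0.2204, 0.1228, 0.1997]
t=3: π = [0.1540, 0.1591, 0.1442, 0.2170, 0.1220, 0.2036]
t=4: π = [0.1535, 0.1597, 0.1438, 0.2161, 0.1222, 0.2046]

π = [0.1535, 0.1597, 0.1438, 0.2161, 0.1222, 0.2046]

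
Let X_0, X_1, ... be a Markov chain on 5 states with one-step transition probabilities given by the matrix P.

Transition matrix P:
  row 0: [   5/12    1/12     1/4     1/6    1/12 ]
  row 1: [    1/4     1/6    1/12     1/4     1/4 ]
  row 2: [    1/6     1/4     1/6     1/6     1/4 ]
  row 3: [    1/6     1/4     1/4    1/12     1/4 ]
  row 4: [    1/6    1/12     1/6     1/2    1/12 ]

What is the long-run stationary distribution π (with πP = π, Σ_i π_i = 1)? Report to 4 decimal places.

Balance equations π_j = Σ_i π_i·P[i][j]:
  π_0 = 5/12·π_0 + 1/4·π_1 + 1/6·π_2 + 1/6·π_3 + 1/6·π_4
  π_1 = 1/12·π_0 + 1/6·π_1 + 1/4·π_2 + 1/4·π_3 + 1/12·π_4
  π_2 = 1/4·π_0 + 1/12·π_1 + 1/6·π_2 + 1/4·π_3 + 1/6·π_4
  π_3 = 1/6·π_0 + 1/4·π_1 + 1/6·π_2 + 1/12·π_3 + 1/2·π_4
  normalize: π_0 + π_1 + π_2 + π_3 + π_4 = 1
Solving the linear system gives exactly π = [200/831, 46/277, 4135/21606, 2398/10803, 299/1662].

π = [0.2407, 0.1661, 0.1914, 0.2220, 0.1799]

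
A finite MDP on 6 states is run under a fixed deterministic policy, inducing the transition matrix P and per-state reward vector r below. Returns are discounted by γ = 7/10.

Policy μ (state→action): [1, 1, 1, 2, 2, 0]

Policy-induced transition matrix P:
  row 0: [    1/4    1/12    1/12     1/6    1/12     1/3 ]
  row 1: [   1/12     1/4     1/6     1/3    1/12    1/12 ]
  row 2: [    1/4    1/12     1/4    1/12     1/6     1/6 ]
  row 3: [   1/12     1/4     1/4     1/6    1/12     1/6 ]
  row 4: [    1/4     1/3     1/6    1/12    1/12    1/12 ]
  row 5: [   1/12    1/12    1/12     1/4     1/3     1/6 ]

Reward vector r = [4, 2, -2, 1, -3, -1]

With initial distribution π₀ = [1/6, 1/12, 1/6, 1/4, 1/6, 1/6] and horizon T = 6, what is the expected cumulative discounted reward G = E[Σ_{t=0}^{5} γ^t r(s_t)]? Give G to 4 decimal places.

t=0: π = [0.1667, 0.0833, 0.1667, 0.2500, 0.1667, 0.1667], E[r] = 0.0833, γ^t·E[r] = 0.083333, running G = 0.083333
t=1: π = [0.1667, 0.1806, 0.1736, 0.1667, 0.1389, 0.1736], E[r] = 0.2569, γ^t·E[r] = 0.179861, running G = 0.263194
t=2: π = [0.1632, 0.1759, 0.1667, 0.1852, 0.1412, 0.1678], E[r] = 0.2650, γ^t·E[r] = 0.129873, running G = 0.393067
t=3: π = [0.1618, 0.1788, 0.1684, 0.1843, 0.1392, 0.1674], E[r] = 0.2676, γ^t·E[r] = 0.091771, running G = 0.484838
t=4: π = [0.1616, 0.1787, 0.1686, 0.1848, 0.1392, 0.1671], E[r] = 0.2663, γ^t·E[r] = 0.063943, running G = 0.548781
t=5: π = [0.1616, 0.1787, 0.1687, 0.1847, 0.1392, 0.1671], E[r] = 0.2664, γ^t·E[r] = 0.044766, running G = 0.593547

G = 0.5935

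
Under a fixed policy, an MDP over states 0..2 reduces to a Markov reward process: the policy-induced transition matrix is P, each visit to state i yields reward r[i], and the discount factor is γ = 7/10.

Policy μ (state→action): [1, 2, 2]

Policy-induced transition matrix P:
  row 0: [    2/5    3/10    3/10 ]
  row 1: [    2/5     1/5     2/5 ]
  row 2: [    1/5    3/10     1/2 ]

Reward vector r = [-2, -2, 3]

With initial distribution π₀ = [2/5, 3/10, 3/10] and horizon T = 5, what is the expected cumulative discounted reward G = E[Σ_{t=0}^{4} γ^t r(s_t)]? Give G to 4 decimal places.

G = -0.4978

t=0: π = [0.4000, 0.3000, 0.3000], E[r] = -0.5000, γ^t·E[r] = -0.500000, running G = -0.500000
t=1: π = [0.3400, 0.2700, 0.3900], E[r] = -0.0500, γ^t·E[r] = -0.035000, running G = -0.535000
t=2: π = [0.3220, 0.2730, 0.4050], E[r] = 0.0250, γ^t·E[r] = 0.012250, running G = -0.522750
t=3: π = [0.3190, 0.2727, 0.4083], E[r] = 0.0415, γ^t·E[r] = 0.014235, running G = -0.508516
t=4: π = [0.3183, 0.2727, 0.4089], E[r] = 0.0447, γ^t·E[r] = 0.010720, running G = -0.497795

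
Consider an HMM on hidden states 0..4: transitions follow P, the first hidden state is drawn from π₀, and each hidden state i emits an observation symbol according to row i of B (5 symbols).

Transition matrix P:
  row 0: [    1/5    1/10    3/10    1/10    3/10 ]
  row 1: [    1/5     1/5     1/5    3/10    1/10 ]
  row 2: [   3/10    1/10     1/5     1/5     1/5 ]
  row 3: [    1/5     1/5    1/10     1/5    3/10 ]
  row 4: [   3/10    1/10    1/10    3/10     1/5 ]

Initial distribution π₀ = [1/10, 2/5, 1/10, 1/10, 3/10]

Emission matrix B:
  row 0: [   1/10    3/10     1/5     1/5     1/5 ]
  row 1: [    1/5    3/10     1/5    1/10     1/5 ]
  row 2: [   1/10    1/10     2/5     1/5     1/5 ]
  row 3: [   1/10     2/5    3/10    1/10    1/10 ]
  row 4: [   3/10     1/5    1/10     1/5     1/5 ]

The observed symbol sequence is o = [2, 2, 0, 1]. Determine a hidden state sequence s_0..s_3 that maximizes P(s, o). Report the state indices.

t=0: δ = [2.000e-02, 8.000e-02, 4.000e-02, 3.000e-02, 3.000e-02]  (obs o_0=2)
t=1: δ = [3.200e-03, 3.200e-03, 6.400e-03, 7.200e-03, 9.000e-04]  ψ = [1, 1, 1, 1, 3]  (obs o_1=2)
t=2: δ = [1.920e-04, 2.880e-04, 1.280e-04, 1.440e-04, 6.480e-04]  ψ = [2, 3, 2, 3, 3]  (obs o_2=0)
t=3: δ = [5.832e-05, 1.944e-05, 6.480e-06, 7.776e-05, 2.592e-05]  ψ = [4, 4, 4, 4, 4]  (obs o_3=1)
backtrack: best end state = 3; path = [1, 3, 4, 3]

path = [1, 3, 4, 3]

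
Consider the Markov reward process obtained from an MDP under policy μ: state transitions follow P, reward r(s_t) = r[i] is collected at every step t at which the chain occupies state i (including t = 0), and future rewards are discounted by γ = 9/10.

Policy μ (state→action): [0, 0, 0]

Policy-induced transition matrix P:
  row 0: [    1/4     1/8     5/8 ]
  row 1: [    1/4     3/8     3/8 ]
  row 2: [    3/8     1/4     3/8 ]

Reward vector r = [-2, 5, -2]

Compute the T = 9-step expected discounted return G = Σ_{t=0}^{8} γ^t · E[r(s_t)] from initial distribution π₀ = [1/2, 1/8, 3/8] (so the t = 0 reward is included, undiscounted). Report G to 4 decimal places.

G = -2.9679

t=0: π = [0.5000, 0.1250, 0.3750], E[r] = -1.1250, γ^t·E[r] = -1.125000, running G = -1.125000
t=1: π = [0.2969, 0.2031, 0.5000], E[r] = -0.5781, γ^t·E[r] = -0.520313, running G = -1.645313
t=2: π = [0.3125, 0.2383, 0.4492], E[r] = -0.3320, γ^t·E[r] = -0.268945, running G = -1.914258
t=3: π = [0.3062, 0.2407, 0.4531], E[r] = -0.3149, γ^t·E[r] = -0.229592, running G = -2.143850
t=4: π = [0.3066, 0.2418, 0.4515], E[r] = -0.3073, γ^t·E[r] = -0.201587, running G = -2.345437
t=5: π = [0.3064, 0.2419, 0.4517], E[r] = -0.3067, γ^t·E[r] = -0.181113, running G = -2.526551
t=6: π = [0.3065, 0.2419, 0.4516], E[r] = -0.3065, γ^t·E[r] = -0.162874, running G = -2.689425
t=7: π = [0.3065, 0.2419, 0.4516], E[r] = -0.3065, γ^t·E[r] = -0.146579, running G = -2.836004
t=8: π = [0.3065, 0.2419, 0.4516], E[r] = -0.3065, γ^t·E[r] = -0.131918, running G = -2.967921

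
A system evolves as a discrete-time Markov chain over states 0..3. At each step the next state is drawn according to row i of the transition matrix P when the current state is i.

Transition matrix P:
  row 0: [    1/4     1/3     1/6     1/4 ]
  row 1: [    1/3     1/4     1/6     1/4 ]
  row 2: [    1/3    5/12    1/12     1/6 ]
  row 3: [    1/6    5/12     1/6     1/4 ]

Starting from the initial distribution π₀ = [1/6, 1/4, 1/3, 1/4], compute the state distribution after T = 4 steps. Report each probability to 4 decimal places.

t=0: π = [0.1667, 0.2500, 0.3333, 0.2500]
t=1: π = [0.2778, 0.3611, 0.1389, 0.2222]
t=2: π = [0.2731, 0.3333, 0.1551, 0.2384]
t=3: π = [0.2708, 0.3383, 0.1537, 0.2371]
t=4: π = [0.2713, 0.3377, 0.1539, 0.2372]

π = [0.2713, 0.3377, 0.1539, 0.2372]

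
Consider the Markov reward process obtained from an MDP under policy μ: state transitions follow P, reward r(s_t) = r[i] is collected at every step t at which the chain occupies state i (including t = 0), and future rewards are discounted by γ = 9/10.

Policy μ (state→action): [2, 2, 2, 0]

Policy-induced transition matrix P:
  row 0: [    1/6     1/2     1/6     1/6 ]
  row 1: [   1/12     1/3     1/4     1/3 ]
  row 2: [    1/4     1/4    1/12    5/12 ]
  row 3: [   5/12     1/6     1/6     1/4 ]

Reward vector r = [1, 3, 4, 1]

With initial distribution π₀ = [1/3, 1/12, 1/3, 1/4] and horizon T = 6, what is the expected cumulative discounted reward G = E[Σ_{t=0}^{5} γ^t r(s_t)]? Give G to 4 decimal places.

G = 10.0442

t=0: π = [0.3333, 0.0833, 0.3333, 0.2500], E[r] = 2.1667, γ^t·E[r] = 2.166667, running G = 2.166667
t=1: π = [0.2500, 0.3194, 0.1458, 0.2847], E[r] = 2.0764, γ^t·E[r] = 1.868750, running G = 4.035417
t=2: π = [0.2234, 0.3154, 0.1811, 0.2801], E[r] = 2.1742, γ^t·E[r] = 1.761094, running G = 5.796510
t=3: π = [0.2255, 0.3088, 0.1779, 0.2879], E[r] = 2.1511, γ^t·E[r] = 1.568180, running G = 7.364690
t=4: π = [0.2277, 0.3081, 0.1776, 0.2866], E[r] = 2.1490, γ^t·E[r] = 1.409941, running G = 8.774631
t=5: π = [0.2274, 0.3087, 0.1775, 0.2863], E[r] = 2.1501, γ^t·E[r] = 1.269604, running G = 10.044234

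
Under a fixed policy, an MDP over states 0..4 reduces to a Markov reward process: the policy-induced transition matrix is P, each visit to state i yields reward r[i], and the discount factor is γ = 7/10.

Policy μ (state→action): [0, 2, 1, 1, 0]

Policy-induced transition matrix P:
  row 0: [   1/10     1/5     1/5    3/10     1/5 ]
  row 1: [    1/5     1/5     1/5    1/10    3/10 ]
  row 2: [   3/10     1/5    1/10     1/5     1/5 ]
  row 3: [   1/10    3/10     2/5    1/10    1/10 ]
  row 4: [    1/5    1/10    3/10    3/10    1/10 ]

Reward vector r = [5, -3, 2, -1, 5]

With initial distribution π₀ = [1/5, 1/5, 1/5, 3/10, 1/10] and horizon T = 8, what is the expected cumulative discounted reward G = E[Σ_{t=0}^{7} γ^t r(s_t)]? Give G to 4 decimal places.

G = 4.1724

t=0: π = [0.2000, 0.2000, 0.2000, 0.3000, 0.1000], E[r] = 1.0000, γ^t·E[r] = 1.000000, running G = 1.000000
t=1: π = [0.1700, 0.2200, 0.2500, 0.1800, 0.1800], E[r] = 1.4100, γ^t·E[r] = 0.987000, running G = 1.987000
t=2: π = [0.1900, 0.2000, 0.2290, 0.1950, 0.1860], E[r] = 1.5430, γ^t·E[r] = 0.756070, running G = 2.743070
t=3: π = [0.1844, 0.2009, 0.2347, 0.1981, 0.1819], E[r] = 1.5001, γ^t·E[r] = 0.514534, running G = 3.257604
t=4: π = [0.1852, 0.2016, 0.2343, 0.1967, 0.1821], E[r] = 1.5036, γ^t·E[r] = 0.361024, running G = 3.618628
t=5: π = [0.1852, 0.2015, 0.2341, 0.1969, 0.1823], E[r] = 1.5045, γ^t·E[r] = 0.252870, running G = 3.871498
t=6: π = [0.1852, 0.2015, 0.2342, 0.1969, 0.1822], E[r] = 1.5042, γ^t·E[r] = 0.176971, running G = 4.048469
t=7: π = [0.1852, 0.2015, 0.2342, 0.1969, 0.1822], E[r] = 1.5043, γ^t·E[r] = 0.123882, running G = 4.172351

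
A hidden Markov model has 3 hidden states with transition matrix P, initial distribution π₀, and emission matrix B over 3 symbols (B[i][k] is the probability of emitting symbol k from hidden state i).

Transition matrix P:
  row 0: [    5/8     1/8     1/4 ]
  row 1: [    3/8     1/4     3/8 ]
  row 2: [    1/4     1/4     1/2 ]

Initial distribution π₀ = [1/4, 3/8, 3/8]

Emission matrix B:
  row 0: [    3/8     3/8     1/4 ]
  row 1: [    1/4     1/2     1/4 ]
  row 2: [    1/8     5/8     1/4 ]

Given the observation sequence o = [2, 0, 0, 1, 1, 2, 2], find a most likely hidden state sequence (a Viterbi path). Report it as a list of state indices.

t=0: δ = [6.250e-02, 9.375e-02, 9.375e-02]  (obs o_0=2)
t=1: δ = [1.465e-02, 5.859e-03, 5.859e-03]  ψ = [0, 1, 2]  (obs o_1=0)
t=2: δ = [3.433e-03, 4.578e-04, 4.578e-04]  ψ = [0, 0, 0]  (obs o_2=0)
t=3: δ = [8.047e-04, 2.146e-04, 5.364e-04]  ψ = [0, 0, 0]  (obs o_3=1)
t=4: δ = [1.886e-04, 6.706e-05, 1.676e-04]  ψ = [0, 2, 2]  (obs o_4=1)
t=5: δ = [2.947e-05, 1.048e-05, 2.095e-05]  ψ = [0, 2, 2]  (obs o_5=2)
t=6: δ = [4.604e-06, 1.310e-06, 2.619e-06]  ψ = [0, 2, 2]  (obs o_6=2)
backtrack: best end state = 0; path = [0, 0, 0, 0, 0, 0, 0]

path = [0, 0, 0, 0, 0, 0, 0]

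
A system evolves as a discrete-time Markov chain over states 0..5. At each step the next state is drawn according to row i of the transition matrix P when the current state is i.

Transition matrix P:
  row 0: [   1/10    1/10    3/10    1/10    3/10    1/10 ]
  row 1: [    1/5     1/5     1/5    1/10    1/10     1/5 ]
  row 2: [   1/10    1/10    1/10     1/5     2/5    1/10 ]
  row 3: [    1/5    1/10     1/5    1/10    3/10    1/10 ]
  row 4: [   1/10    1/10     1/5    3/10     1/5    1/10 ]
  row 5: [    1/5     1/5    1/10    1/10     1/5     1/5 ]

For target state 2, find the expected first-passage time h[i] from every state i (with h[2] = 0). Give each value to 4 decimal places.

First-step conditioning: h[2] = 0; for i ≠ 2, h[i] = 1 + Σ_k P[i][k]·h[k].
  h[0] = 1 + 1/10·h[0] + 1/10·h[1] + 1/10·h[3] + 3/10·h[4] + 1/10·h[5]
  h[1] = 1 + 1/5·h[0] + 1/5·h[1] + 1/10·h[3] + 1/10·h[4] + 1/5·h[5]
  h[3] = 1 + 1/5·h[0] + 1/10·h[1] + 1/10·h[3] + 3/10·h[4] + 1/10·h[5]
  h[4] = 1 + 1/10·h[0] + 1/10·h[1] + 3/10·h[3] + 1/5·h[4] + 1/10·h[5]
  h[5] = 1 + 1/5·h[0] + 1/5·h[1] + 1/10·h[3] + 1/5·h[4] + 1/5·h[5]
Solving the 5×5 linear system over states ≠ 2 gives exactly h = [880/197, 4891/985, 0, 968/197, 976/197, 5379/985] (h[2] = 0 is the target).

h = [4.4670, 4.9655, 0.0000, 4.9137, 4.9543, 5.4609]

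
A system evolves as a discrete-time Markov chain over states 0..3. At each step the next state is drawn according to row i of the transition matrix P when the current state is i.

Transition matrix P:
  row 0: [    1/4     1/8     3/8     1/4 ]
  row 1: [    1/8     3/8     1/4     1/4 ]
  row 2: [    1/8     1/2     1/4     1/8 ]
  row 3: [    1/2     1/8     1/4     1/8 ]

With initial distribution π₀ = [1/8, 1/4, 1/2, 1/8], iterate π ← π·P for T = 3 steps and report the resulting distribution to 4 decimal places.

t=0: π = [0.1250, 0.2500, 0.5000, 0.1250]
t=1: π = [0.1875, 0.3750, 0.2656, 0.1719]
t=2: π = [0.2129, 0.3184, 0.2734, 0.1953]
t=3: π = [0.2249, 0.3071, 0.2766, 0.1914]

π = [0.2249, 0.3071, 0.2766, 0.1914]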